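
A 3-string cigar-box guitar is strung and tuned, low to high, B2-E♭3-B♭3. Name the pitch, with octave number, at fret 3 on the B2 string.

D3

B2 is MIDI 47. Adding 3 gives 50, which is D3.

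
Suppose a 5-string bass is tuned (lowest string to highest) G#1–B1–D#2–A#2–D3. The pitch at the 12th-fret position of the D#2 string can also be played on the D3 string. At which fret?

Fret 12 on D#2 is MIDI 39 + 12 = 51 (D#3). On the D3 string (open MIDI 50), that pitch is 51 − 50 = fret 1.

1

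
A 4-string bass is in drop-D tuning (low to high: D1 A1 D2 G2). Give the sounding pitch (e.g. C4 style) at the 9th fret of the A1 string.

Each fret is one semitone, so A1 + 9 = F#2.

F#2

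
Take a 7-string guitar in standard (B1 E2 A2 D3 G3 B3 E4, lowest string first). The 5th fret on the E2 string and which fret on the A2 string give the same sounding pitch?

Fret 5 on E2 is MIDI 40 + 5 = 45 (A2). On the A2 string (open MIDI 45), that pitch is 45 − 45 = fret 0.

0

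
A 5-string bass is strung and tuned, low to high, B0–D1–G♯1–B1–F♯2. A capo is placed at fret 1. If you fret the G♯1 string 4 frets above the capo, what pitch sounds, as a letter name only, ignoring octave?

The capo raises the open G♯1 by 1 semitone to A1; fretting 4 more gives G♯1 + 1 + 4 = G♯1 + 5 semitones, landing on C♯.

C♯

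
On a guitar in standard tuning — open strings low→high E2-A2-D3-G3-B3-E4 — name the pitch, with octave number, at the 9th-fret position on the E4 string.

C♯5

Each fret is one semitone, so E4 + 9 = C♯5.
(Equivalently spelled D♭5.)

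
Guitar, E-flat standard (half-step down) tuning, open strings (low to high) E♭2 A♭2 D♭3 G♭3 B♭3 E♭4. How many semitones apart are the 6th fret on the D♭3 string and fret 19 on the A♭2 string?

8 semitones

D♭3 at fret 6 → G3 (MIDI 55); A♭2 at fret 19 → E♭4 (MIDI 63).
55 − 63 = -8, so the two pitches are 8 semitones apart, with E♭4 the higher.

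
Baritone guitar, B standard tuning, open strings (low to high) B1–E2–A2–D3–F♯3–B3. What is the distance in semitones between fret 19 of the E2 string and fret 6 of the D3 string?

E2 at fret 19 → B3 (MIDI 59); D3 at fret 6 → G♯3 (MIDI 56).
59 − 56 = 3, so the two pitches are 3 semitones apart, with B3 the higher.

3 semitones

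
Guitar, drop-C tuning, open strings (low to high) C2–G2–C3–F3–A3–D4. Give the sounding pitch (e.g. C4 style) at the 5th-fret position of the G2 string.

Each fret is one semitone, so G2 + 5 = C3.

C3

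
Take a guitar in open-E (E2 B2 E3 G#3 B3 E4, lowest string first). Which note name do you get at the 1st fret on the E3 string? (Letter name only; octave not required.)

E3 is MIDI 52. Adding 1 gives 53; 53 mod 12 = 5, i.e. F.

F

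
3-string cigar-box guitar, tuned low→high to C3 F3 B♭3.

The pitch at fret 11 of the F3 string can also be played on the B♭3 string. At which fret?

6

F3 at fret 11 is F3 + 11 semitones = E4.
The open B♭3 string is 5 semitones above the open F3, so the same pitch on the B♭3 string lies at fret 11 − 5 = 6.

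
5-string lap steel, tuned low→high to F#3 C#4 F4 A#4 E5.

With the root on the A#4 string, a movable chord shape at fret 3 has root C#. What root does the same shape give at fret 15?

C#

Moving from fret 3 to fret 15 shifts the root by 12 semitones.
C# up 12 semitones is C#.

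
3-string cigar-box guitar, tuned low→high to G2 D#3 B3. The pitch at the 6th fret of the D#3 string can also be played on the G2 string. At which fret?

Fret 6 on D#3 is MIDI 51 + 6 = 57 (A3). On the G2 string (open MIDI 43), that pitch is 57 − 43 = fret 14.

14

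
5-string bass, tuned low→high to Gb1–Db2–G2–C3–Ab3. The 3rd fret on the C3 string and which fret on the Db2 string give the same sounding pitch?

14

C3 at fret 3 is C3 + 3 semitones = Eb3.
The open Db2 string is 11 semitones below the open C3, so the same pitch on the Db2 string lies at fret 3 + 11 = 14.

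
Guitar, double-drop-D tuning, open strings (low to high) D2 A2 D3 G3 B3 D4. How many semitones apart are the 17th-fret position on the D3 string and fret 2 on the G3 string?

D3 at fret 17 → G4 (MIDI 67); G3 at fret 2 → A3 (MIDI 57).
67 − 57 = 10, so the two pitches are 10 semitones apart, with G4 the higher.

10 semitones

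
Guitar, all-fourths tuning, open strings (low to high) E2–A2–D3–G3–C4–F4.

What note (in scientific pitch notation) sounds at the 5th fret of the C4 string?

F4

The open C4 string plus 5 semitones: C–C#–D–D#–E–F.
No B→C boundary is crossed, so the octave stays at 4.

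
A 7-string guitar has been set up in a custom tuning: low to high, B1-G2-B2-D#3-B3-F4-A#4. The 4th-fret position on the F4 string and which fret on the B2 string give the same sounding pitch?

22

Fret 4 on F4 is MIDI 65 + 4 = 69 (A4). On the B2 string (open MIDI 47), that pitch is 69 − 47 = fret 22.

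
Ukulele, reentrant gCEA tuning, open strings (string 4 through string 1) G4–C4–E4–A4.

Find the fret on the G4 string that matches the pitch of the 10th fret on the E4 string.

7

E4 at fret 10 is E4 + 10 semitones = D5.
The open G4 string is 3 semitones above the open E4, so the same pitch on the G4 string lies at fret 10 − 3 = 7.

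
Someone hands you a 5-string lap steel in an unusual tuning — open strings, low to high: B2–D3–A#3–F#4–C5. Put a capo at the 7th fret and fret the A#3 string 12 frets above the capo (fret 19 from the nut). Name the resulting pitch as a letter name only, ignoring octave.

F

The capo raises the open A#3 by 7 semitones to F4; fretting 12 more gives A#3 + 7 + 12 = A#3 + 19 semitones, landing on F.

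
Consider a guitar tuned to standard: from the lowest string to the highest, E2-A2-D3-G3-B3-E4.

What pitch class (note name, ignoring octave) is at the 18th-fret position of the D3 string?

G#

The open D3 string plus 18 semitones: D–D#–E–F–…–F#–G–G#.
(Equivalently spelled Ab.)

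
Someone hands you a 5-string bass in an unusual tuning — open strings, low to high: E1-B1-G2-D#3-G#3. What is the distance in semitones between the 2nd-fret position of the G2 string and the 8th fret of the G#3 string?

19 semitones

G2 at fret 2 → A2 (MIDI 45); G#3 at fret 8 → E4 (MIDI 64).
45 − 64 = -19, so the two pitches are 19 semitones apart, with E4 the higher.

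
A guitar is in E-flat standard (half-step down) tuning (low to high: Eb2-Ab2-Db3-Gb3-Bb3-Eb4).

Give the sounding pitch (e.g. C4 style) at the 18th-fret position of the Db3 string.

The open Db3 string plus 18 semitones: Db–D–Eb–E–…–F–Gb–G.
The walk passes from B into C once, so the octave number goes from 3 to 4.

G4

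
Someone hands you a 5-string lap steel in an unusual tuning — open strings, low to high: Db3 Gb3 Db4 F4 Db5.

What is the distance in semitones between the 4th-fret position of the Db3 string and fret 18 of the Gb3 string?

Db3 at fret 4 → F3 (MIDI 53); Gb3 at fret 18 → C5 (MIDI 72).
53 − 72 = -19, so the two pitches are 19 semitones apart, with C5 the higher.

19 semitones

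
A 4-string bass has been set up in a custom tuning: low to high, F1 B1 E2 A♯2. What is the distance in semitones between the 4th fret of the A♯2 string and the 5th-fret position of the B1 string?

A♯2 at fret 4 → D3 (MIDI 50); B1 at fret 5 → E2 (MIDI 40).
50 − 40 = 10, so the two pitches are 10 semitones apart, with D3 the higher.

10 semitones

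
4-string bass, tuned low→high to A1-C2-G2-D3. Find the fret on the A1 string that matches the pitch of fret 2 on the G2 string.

Fret 2 on G2 is MIDI 43 + 2 = 45 (A2). On the A1 string (open MIDI 33), that pitch is 45 − 33 = fret 12.

12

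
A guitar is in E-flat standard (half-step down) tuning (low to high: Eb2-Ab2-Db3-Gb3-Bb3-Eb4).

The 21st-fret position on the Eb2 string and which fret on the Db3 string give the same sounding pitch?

11

Fret 21 on Eb2 is MIDI 39 + 21 = 60 (C4). On the Db3 string (open MIDI 49), that pitch is 60 − 49 = fret 11.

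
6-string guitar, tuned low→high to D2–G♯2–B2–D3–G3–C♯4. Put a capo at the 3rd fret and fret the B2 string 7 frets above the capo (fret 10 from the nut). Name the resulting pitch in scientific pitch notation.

A3

The capo raises the open B2 by 3 semitones to D3; fretting 7 more gives B2 + 3 + 7 = B2 + 10 semitones = A3.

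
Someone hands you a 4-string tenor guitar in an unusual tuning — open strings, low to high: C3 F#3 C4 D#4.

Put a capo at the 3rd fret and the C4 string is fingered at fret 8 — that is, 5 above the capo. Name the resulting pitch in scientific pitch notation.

The capo raises the open C4 by 3 semitones to D#4; fretting 5 more gives C4 + 3 + 5 = C4 + 8 semitones = G#4.

G#4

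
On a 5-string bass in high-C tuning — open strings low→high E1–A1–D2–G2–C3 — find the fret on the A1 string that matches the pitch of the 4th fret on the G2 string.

Fret 4 on G2 is MIDI 43 + 4 = 47 (B2). On the A1 string (open MIDI 33), that pitch is 47 − 33 = fret 14.

14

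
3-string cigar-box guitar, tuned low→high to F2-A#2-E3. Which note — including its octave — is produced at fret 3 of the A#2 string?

C#3

The open A#2 string plus 3 semitones: A#–B–C–C#.
The walk passes from B into C once, so the octave number goes from 2 to 3.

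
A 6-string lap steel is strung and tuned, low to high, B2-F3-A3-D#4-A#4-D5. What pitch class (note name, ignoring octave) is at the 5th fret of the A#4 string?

D#

The open A#4 string plus 5 semitones: A#–B–C–C#–D–D#.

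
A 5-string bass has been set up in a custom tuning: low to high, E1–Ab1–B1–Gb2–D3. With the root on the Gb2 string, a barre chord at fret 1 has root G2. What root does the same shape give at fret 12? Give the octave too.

Moving from fret 1 to fret 12 shifts the root by 11 semitones.
G2 up 11 semitones is Gb3.

Gb3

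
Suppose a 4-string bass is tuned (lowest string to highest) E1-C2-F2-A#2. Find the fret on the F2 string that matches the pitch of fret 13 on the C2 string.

8

Fret 13 on C2 is MIDI 36 + 13 = 49 (C#3). On the F2 string (open MIDI 41), that pitch is 49 − 41 = fret 8.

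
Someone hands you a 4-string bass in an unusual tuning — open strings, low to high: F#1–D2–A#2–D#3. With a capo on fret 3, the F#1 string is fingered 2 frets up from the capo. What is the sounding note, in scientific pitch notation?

The capo raises the open F#1 by 3 semitones to A1; fretting 2 more gives F#1 + 3 + 2 = F#1 + 5 semitones = B1.

B1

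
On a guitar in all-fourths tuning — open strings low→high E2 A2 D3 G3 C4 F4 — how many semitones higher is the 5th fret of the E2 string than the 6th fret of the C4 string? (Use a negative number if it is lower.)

-21 semitones

E2 at fret 5 → A2 (MIDI 45); C4 at fret 6 → F#4 (MIDI 66).
45 − 66 = -21, so the two pitches are 21 semitones apart.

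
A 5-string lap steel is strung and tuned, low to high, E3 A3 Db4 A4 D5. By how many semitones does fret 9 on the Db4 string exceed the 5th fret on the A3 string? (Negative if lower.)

Db4 at fret 9 → Bb4 (MIDI 70); A3 at fret 5 → D4 (MIDI 62).
70 − 62 = 8, so the two pitches are 8 semitones apart.

8 semitones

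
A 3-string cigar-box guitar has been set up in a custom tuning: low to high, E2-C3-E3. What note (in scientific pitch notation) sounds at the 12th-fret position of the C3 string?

C4

Each fret is one semitone, so C3 + 12 = C4.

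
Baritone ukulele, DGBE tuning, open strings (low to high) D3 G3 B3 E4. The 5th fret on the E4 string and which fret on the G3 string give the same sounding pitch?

14

Fret 5 on E4 is MIDI 64 + 5 = 69 (A4). On the G3 string (open MIDI 55), that pitch is 69 − 55 = fret 14.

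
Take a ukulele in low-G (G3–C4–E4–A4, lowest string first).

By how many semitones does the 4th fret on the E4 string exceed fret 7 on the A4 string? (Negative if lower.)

E4 at fret 4 → G#4 (MIDI 68); A4 at fret 7 → E5 (MIDI 76).
68 − 76 = -8, so the two pitches are 8 semitones apart.

-8 semitones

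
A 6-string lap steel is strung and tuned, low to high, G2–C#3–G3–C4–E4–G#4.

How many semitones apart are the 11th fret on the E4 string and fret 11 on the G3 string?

9 semitones

E4 at fret 11 → D#5 (MIDI 75); G3 at fret 11 → F#4 (MIDI 66).
75 − 66 = 9, so the two pitches are 9 semitones apart, with D#5 the higher.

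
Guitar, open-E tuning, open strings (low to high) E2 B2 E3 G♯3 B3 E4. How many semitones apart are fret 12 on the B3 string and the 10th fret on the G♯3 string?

5 semitones

B3 at fret 12 → B4 (MIDI 71); G♯3 at fret 10 → F♯4 (MIDI 66).
71 − 66 = 5, so the two pitches are 5 semitones apart, with B4 the higher.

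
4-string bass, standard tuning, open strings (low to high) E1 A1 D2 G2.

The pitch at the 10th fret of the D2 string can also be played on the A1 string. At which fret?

15

Fret 10 on D2 is MIDI 38 + 10 = 48 (C3). On the A1 string (open MIDI 33), that pitch is 48 − 33 = fret 15.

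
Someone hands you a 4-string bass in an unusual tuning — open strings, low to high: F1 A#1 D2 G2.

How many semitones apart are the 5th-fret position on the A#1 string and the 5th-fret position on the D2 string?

A#1 at fret 5 → D#2 (MIDI 39); D2 at fret 5 → G2 (MIDI 43).
39 − 43 = -4, so the two pitches are 4 semitones apart, with G2 the higher.

4 semitones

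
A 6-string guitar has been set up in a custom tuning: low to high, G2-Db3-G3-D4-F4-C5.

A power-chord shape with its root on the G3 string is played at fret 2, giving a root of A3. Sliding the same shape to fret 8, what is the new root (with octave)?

Eb4

Moving from fret 2 to fret 8 shifts the root by 6 semitones.
A3 up 6 semitones is Eb4.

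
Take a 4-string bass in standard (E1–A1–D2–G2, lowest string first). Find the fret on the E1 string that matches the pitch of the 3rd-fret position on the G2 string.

18

Fret 3 on G2 is MIDI 43 + 3 = 46 (A#2). On the E1 string (open MIDI 28), that pitch is 46 − 28 = fret 18.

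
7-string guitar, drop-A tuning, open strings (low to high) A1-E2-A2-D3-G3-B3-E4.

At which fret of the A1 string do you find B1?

2

B1 is 2 semitones above the open A1 (A–A#–B), so it sits at fret 2.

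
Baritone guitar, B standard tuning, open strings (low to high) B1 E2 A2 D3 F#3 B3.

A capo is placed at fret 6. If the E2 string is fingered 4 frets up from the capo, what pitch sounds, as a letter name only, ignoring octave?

The capo raises the open E2 by 6 semitones to A#2; fretting 4 more gives E2 + 6 + 4 = E2 + 10 semitones, landing on D.

D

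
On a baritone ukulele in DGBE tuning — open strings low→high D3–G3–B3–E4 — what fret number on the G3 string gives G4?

12

G4 is 12 semitones above the open G3 (G–G#–A–A#–…–F–F#–G), so it sits at fret 12.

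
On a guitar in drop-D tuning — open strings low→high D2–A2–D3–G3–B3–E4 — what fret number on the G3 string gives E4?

9

E4 is 9 semitones above the open G3 (G–G#–A–A#–B–C–C#–D–D#–E), so it sits at fret 9.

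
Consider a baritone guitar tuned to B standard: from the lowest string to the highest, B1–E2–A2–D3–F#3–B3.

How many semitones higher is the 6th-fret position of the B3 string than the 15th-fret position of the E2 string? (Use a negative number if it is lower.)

B3 at fret 6 → F4 (MIDI 65); E2 at fret 15 → G3 (MIDI 55).
65 − 55 = 10, so the two pitches are 10 semitones apart.

10 semitones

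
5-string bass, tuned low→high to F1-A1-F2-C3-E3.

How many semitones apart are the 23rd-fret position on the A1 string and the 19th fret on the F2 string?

A1 at fret 23 → A♭3 (MIDI 56); F2 at fret 19 → C4 (MIDI 60).
56 − 60 = -4, so the two pitches are 4 semitones apart, with C4 the higher.

4 semitones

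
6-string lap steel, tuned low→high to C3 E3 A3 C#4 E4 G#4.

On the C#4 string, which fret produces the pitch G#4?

7

G#4 is 7 semitones above the open C#4 (C#–D–D#–E–F–F#–G–G#), so it sits at fret 7.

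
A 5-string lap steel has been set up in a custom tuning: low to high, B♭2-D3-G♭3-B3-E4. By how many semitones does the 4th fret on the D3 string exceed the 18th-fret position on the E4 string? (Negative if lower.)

-28 semitones

D3 at fret 4 → G♭3 (MIDI 54); E4 at fret 18 → B♭5 (MIDI 82).
54 − 82 = -28, so the two pitches are 28 semitones apart.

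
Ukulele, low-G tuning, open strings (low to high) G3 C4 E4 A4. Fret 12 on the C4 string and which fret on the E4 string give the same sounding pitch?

8

C4 at fret 12 is C4 + 12 semitones = C5.
The open E4 string is 4 semitones above the open C4, so the same pitch on the E4 string lies at fret 12 − 4 = 8.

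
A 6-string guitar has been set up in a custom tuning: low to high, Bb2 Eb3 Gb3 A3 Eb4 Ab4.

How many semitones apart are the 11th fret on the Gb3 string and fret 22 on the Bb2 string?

3 semitones

Gb3 at fret 11 → F4 (MIDI 65); Bb2 at fret 22 → Ab4 (MIDI 68).
65 − 68 = -3, so the two pitches are 3 semitones apart, with Ab4 the higher.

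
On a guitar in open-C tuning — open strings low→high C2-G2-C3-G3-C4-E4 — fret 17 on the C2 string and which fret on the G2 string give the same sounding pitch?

10

C2 at fret 17 is C2 + 17 semitones = F3.
The open G2 string is 7 semitones above the open C2, so the same pitch on the G2 string lies at fret 17 − 7 = 10.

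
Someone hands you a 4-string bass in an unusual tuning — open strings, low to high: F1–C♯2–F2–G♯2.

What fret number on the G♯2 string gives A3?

A3 is 13 semitones above the open G♯2 (G#–A–A#–B–…–G–G#–A), so it sits at fret 13.

13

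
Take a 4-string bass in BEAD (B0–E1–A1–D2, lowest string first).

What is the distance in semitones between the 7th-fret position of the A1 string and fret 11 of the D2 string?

A1 at fret 7 → E2 (MIDI 40); D2 at fret 11 → C#3 (MIDI 49).
40 − 49 = -9, so the two pitches are 9 semitones apart, with C#3 the higher.

9 semitones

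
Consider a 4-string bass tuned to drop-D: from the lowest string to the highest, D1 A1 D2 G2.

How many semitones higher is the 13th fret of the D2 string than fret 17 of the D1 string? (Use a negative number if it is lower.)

8 semitones

D2 at fret 13 → D#3 (MIDI 51); D1 at fret 17 → G2 (MIDI 43).
51 − 43 = 8, so the two pitches are 8 semitones apart.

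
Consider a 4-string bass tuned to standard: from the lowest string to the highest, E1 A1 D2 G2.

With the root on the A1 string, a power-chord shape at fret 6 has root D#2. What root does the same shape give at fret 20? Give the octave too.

F3

Moving from fret 6 to fret 20 shifts the root by 14 semitones.
D#2 up 14 semitones is F3.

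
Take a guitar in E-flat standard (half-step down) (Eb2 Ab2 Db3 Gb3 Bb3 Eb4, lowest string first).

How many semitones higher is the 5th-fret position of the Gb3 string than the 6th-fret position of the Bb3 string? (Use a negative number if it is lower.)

-5 semitones

Gb3 at fret 5 → B3 (MIDI 59); Bb3 at fret 6 → E4 (MIDI 64).
59 − 64 = -5, so the two pitches are 5 semitones apart.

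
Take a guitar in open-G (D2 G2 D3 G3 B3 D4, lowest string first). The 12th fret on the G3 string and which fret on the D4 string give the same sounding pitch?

5

G3 at fret 12 is G3 + 12 semitones = G4.
The open D4 string is 7 semitones above the open G3, so the same pitch on the D4 string lies at fret 12 − 7 = 5.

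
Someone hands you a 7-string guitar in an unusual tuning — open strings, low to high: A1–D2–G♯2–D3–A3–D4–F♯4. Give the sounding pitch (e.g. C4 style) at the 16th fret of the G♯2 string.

C4

G♯2 is MIDI 44. Adding 16 gives 60, which is C4.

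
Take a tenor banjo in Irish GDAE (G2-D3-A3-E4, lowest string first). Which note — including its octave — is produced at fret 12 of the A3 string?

A4

Each fret is one semitone, so A3 + 12 = A4.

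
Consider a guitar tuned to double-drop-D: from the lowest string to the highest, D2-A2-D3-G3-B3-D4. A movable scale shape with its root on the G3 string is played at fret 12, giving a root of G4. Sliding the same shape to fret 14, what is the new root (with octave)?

A4

Moving from fret 12 to fret 14 shifts the root by 2 semitones.
G4 up 2 semitones is A4.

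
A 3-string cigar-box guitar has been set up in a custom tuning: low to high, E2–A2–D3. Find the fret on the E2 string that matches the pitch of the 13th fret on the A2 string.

18

Fret 13 on A2 is MIDI 45 + 13 = 58 (Bb3). On the E2 string (open MIDI 40), that pitch is 58 − 40 = fret 18.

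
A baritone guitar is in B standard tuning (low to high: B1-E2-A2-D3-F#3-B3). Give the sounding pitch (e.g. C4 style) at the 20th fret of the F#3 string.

D5

F#3 is MIDI 54. Adding 20 gives 74, which is D5.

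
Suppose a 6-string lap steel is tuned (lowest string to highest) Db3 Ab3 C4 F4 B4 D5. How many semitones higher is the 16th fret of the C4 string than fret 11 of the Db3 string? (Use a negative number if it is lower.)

C4 at fret 16 → E5 (MIDI 76); Db3 at fret 11 → C4 (MIDI 60).
76 − 60 = 16, so the two pitches are 16 semitones apart.

16 semitones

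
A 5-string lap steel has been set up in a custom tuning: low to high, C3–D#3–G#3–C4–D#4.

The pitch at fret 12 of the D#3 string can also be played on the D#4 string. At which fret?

0

D#3 at fret 12 is D#3 + 12 semitones = D#4.
The open D#4 string is 12 semitones above the open D#3, so the same pitch on the D#4 string lies at fret 12 − 12 = 0.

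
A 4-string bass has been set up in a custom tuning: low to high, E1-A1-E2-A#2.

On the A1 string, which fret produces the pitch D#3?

18

D#3 is 18 semitones above the open A1 (A–A#–B–C–…–C#–D–D#), so it sits at fret 18.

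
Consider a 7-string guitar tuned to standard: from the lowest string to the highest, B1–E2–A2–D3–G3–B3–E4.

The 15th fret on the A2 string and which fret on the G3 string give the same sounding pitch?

5

A2 at fret 15 is A2 + 15 semitones = C4.
The open G3 string is 10 semitones above the open A2, so the same pitch on the G3 string lies at fret 15 − 10 = 5.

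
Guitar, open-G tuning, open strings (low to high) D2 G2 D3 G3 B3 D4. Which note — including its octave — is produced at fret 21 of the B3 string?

Each fret is one semitone, so B3 + 21 = G#5.
(Equivalently spelled Ab5.)

G#5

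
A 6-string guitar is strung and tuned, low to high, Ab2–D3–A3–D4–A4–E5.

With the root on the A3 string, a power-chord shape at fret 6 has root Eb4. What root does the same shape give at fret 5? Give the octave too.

D4

Moving from fret 6 to fret 5 shifts the root by -1 semitone.
Eb4 down 1 semitone is D4.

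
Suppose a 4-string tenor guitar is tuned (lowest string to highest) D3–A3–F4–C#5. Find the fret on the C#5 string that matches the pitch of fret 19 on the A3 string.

3

Fret 19 on A3 is MIDI 57 + 19 = 76 (E5). On the C#5 string (open MIDI 73), that pitch is 76 − 73 = fret 3.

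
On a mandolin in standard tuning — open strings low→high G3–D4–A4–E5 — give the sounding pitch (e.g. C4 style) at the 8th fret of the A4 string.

A4 is MIDI 69. Adding 8 gives 77, which is F5.

F5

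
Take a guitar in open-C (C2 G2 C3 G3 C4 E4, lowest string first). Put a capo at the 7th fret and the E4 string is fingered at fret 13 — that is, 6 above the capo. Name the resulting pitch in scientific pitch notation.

F5

The capo raises the open E4 by 7 semitones to B4; fretting 6 more gives E4 + 7 + 6 = E4 + 13 semitones = F5.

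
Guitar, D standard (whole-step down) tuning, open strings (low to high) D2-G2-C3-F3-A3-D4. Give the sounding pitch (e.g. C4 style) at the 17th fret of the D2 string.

D2 is MIDI 38. Adding 17 gives 55, which is G3.

G3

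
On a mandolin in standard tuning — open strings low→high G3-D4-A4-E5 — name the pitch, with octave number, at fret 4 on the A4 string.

The open A4 string plus 4 semitones: A–A#–B–C–C#.
The walk passes from B into C once, so the octave number goes from 4 to 5.
(Equivalently spelled D♭5.)

C♯5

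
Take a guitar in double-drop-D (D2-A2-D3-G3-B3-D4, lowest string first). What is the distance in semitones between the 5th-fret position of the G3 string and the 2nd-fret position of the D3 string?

G3 at fret 5 → C4 (MIDI 60); D3 at fret 2 → E3 (MIDI 52).
60 − 52 = 8, so the two pitches are 8 semitones apart, with C4 the higher.

8 semitones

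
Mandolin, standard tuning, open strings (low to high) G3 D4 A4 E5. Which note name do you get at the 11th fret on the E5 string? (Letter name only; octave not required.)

D#

The open E5 string plus 11 semitones: E–F–F#–G–…–C#–D–D#.
(Equivalently spelled Eb.)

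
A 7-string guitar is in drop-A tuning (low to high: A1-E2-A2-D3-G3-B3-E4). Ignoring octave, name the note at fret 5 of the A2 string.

D

The open A2 string plus 5 semitones: A–A#–B–C–C#–D.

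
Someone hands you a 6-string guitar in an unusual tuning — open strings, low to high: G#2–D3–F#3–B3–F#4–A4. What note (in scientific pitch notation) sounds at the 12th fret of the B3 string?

Each fret is one semitone, so B3 + 12 = B4.

B4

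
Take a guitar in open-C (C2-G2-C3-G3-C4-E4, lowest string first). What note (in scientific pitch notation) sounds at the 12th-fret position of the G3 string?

G3 is MIDI 55. Adding 12 gives 67, which is G4.

G4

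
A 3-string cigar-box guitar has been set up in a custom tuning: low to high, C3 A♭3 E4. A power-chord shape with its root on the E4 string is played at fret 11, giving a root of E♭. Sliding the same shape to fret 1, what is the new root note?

Moving from fret 11 to fret 1 shifts the root by -10 semitones.
E♭ down 10 semitones is F.

F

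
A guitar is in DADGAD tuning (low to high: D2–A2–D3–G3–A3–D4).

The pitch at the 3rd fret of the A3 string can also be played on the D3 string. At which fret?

Fret 3 on A3 is MIDI 57 + 3 = 60 (C4). On the D3 string (open MIDI 50), that pitch is 60 − 50 = fret 10.

10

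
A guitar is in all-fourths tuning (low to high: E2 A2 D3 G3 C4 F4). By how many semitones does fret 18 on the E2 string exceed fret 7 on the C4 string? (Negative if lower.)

-9 semitones

E2 at fret 18 → A♯3 (MIDI 58); C4 at fret 7 → G4 (MIDI 67).
58 − 67 = -9, so the two pitches are 9 semitones apart.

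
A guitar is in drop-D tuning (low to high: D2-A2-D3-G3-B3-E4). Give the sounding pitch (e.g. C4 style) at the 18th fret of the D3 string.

Each fret is one semitone, so D3 + 18 = G#4.

G#4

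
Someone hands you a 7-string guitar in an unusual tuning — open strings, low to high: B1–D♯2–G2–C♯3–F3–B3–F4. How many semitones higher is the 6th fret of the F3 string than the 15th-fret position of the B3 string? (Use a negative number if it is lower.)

F3 at fret 6 → B3 (MIDI 59); B3 at fret 15 → D5 (MIDI 74).
59 − 74 = -15, so the two pitches are 15 semitones apart.

-15 semitones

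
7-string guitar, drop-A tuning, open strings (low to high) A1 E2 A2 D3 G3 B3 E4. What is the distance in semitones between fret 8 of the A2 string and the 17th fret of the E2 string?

4 semitones

A2 at fret 8 → F3 (MIDI 53); E2 at fret 17 → A3 (MIDI 57).
53 − 57 = -4, so the two pitches are 4 semitones apart, with A3 the higher.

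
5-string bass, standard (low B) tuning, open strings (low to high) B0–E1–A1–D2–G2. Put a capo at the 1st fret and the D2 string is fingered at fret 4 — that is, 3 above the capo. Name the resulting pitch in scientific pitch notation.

The capo raises the open D2 by 1 semitone to D♯2; fretting 3 more gives D2 + 1 + 3 = D2 + 4 semitones = F♯2.

F♯2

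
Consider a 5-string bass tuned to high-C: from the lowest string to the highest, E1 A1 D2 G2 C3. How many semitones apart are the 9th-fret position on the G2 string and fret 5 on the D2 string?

G2 at fret 9 → E3 (MIDI 52); D2 at fret 5 → G2 (MIDI 43).
52 − 43 = 9, so the two pitches are 9 semitones apart, with E3 the higher.

9 semitones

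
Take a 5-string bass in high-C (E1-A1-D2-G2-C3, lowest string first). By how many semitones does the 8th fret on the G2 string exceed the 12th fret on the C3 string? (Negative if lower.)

-9 semitones

G2 at fret 8 → D♯3 (MIDI 51); C3 at fret 12 → C4 (MIDI 60).
51 − 60 = -9, so the two pitches are 9 semitones apart.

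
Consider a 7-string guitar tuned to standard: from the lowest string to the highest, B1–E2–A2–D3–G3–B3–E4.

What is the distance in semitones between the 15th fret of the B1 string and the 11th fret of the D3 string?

11 semitones

B1 at fret 15 → D3 (MIDI 50); D3 at fret 11 → C#4 (MIDI 61).
50 − 61 = -11, so the two pitches are 11 semitones apart, with C#4 the higher.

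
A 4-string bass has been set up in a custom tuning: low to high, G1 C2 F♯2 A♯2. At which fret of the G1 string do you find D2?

7

D2 is 7 semitones above the open G1 (G–G#–A–A#–B–C–C#–D), so it sits at fret 7.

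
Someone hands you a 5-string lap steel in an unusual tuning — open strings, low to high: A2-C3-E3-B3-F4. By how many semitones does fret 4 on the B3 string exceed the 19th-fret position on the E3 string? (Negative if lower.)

-8 semitones

B3 at fret 4 → D#4 (MIDI 63); E3 at fret 19 → B4 (MIDI 71).
63 − 71 = -8, so the two pitches are 8 semitones apart.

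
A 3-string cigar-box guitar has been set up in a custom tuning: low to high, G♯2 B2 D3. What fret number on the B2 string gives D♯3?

D♯3 is 4 semitones above the open B2 (B–C–C#–D–D#), so it sits at fret 4.

4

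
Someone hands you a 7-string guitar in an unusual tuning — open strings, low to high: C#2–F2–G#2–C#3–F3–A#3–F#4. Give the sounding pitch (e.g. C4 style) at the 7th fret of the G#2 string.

D#3

G#2 is MIDI 44. Adding 7 gives 51, which is D#3.
(Equivalently spelled Eb3.)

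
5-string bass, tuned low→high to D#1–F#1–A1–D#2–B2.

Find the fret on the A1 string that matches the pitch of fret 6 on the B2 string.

Fret 6 on B2 is MIDI 47 + 6 = 53 (F3). On the A1 string (open MIDI 33), that pitch is 53 − 33 = fret 20.

20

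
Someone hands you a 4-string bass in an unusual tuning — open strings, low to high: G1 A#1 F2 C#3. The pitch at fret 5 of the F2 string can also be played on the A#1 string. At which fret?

F2 at fret 5 is F2 + 5 semitones = A#2.
The open A#1 string is 7 semitones below the open F2, so the same pitch on the A#1 string lies at fret 5 + 7 = 12.

12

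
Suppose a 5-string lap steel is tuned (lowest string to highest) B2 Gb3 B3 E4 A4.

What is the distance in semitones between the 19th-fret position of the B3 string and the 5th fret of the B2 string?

B3 at fret 19 → Gb5 (MIDI 78); B2 at fret 5 → E3 (MIDI 52).
78 − 52 = 26, so the two pitches are 26 semitones apart, with Gb5 the higher.

26 semitones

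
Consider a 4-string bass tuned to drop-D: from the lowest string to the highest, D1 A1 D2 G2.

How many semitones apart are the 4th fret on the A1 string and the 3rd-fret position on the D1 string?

8 semitones

A1 at fret 4 → C♯2 (MIDI 37); D1 at fret 3 → F1 (MIDI 29).
37 − 29 = 8, so the two pitches are 8 semitones apart, with C♯2 the higher.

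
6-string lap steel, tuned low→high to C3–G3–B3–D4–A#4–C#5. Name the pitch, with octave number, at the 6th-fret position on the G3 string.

Each fret is one semitone, so G3 + 6 = C#4.
(Equivalently spelled Db4.)

C#4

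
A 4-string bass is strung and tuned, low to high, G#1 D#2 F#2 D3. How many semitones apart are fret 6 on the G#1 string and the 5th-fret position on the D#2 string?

G#1 at fret 6 → D2 (MIDI 38); D#2 at fret 5 → G#2 (MIDI 44).
38 − 44 = -6, so the two pitches are 6 semitones apart, with G#2 the higher.

6 semitones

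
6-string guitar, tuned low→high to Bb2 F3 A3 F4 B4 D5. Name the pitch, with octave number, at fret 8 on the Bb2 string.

Bb2 is MIDI 46. Adding 8 gives 54, which is Gb3.
(Equivalently spelled F#3.)

Gb3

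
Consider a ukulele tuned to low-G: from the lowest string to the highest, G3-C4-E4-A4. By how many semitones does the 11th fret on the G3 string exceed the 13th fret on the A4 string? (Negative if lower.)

G3 at fret 11 → F♯4 (MIDI 66); A4 at fret 13 → A♯5 (MIDI 82).
66 − 82 = -16, so the two pitches are 16 semitones apart.

-16 semitones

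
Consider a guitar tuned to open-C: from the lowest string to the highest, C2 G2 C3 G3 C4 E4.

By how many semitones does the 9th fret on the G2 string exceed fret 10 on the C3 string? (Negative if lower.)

-6 semitones

G2 at fret 9 → E3 (MIDI 52); C3 at fret 10 → A#3 (MIDI 58).
52 − 58 = -6, so the two pitches are 6 semitones apart.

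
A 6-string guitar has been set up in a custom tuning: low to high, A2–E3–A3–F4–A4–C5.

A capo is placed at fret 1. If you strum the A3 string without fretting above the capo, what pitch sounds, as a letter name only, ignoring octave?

A♯

The capo raises the open A3 by 1 semitone to A♯3; fretting 0 more gives A3 + 1 + 0 = A3 + 1 semitone, landing on A♯.
(Also written B♭.)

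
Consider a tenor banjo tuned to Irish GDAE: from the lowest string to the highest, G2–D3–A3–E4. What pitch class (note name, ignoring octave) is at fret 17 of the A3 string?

A3 is MIDI 57. Adding 17 gives 74; 74 mod 12 = 2, i.e. D.

D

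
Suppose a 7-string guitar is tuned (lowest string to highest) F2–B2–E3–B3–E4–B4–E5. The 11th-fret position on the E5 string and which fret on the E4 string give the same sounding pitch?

23

E5 at fret 11 is E5 + 11 semitones = D#6.
The open E4 string is 12 semitones below the open E5, so the same pitch on the E4 string lies at fret 11 + 12 = 23.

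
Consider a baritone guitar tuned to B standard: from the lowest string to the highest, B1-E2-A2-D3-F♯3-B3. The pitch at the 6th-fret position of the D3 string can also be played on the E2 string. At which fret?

D3 at fret 6 is D3 + 6 semitones = G♯3.
The open E2 string is 10 semitones below the open D3, so the same pitch on the E2 string lies at fret 6 + 10 = 16.

16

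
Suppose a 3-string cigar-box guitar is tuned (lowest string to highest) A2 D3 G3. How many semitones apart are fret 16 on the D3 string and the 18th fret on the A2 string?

3 semitones

D3 at fret 16 → F#4 (MIDI 66); A2 at fret 18 → D#4 (MIDI 63).
66 − 63 = 3, so the two pitches are 3 semitones apart, with F#4 the higher.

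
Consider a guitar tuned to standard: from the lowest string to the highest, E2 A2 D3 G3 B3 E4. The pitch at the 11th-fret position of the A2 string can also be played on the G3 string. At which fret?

1

A2 at fret 11 is A2 + 11 semitones = G♯3.
The open G3 string is 10 semitones above the open A2, so the same pitch on the G3 string lies at fret 11 − 10 = 1.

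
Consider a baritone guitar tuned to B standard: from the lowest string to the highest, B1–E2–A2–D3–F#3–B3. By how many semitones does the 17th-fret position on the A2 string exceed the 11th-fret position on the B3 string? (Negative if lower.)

-8 semitones

A2 at fret 17 → D4 (MIDI 62); B3 at fret 11 → A#4 (MIDI 70).
62 − 70 = -8, so the two pitches are 8 semitones apart.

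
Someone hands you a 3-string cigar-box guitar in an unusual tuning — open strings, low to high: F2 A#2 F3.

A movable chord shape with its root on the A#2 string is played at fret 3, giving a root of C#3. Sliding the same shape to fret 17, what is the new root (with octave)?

D#4

Moving from fret 3 to fret 17 shifts the root by 14 semitones.
C#3 up 14 semitones is D#4.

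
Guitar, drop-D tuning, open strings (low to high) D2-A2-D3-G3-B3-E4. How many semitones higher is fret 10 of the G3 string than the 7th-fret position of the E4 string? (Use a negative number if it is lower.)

-6 semitones

G3 at fret 10 → F4 (MIDI 65); E4 at fret 7 → B4 (MIDI 71).
65 − 71 = -6, so the two pitches are 6 semitones apart.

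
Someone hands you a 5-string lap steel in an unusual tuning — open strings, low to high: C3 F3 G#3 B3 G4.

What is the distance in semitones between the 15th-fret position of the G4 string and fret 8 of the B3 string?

G4 at fret 15 → A#5 (MIDI 82); B3 at fret 8 → G4 (MIDI 67).
82 − 67 = 15, so the two pitches are 15 semitones apart, with A#5 the higher.

15 semitones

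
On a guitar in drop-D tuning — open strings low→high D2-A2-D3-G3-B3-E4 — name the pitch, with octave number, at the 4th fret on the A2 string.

C#3

The open A2 string plus 4 semitones: A–A#–B–C–C#.
The walk passes from B into C once, so the octave number goes from 2 to 3.
(Equivalently spelled Db3.)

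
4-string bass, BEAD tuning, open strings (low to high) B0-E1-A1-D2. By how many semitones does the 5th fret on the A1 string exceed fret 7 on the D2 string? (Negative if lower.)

-7 semitones

A1 at fret 5 → D2 (MIDI 38); D2 at fret 7 → A2 (MIDI 45).
38 − 45 = -7, so the two pitches are 7 semitones apart.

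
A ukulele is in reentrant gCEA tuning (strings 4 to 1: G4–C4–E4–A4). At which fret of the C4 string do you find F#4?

F#4 is 6 semitones above the open C4 (C–C#–D–D#–E–F–F#), so it sits at fret 6.

6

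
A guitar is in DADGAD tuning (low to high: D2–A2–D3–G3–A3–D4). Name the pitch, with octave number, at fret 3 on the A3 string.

A3 is MIDI 57. Adding 3 gives 60, which is C4.

C4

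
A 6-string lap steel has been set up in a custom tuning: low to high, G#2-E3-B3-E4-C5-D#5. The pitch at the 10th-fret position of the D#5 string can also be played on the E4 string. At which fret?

Fret 10 on D#5 is MIDI 75 + 10 = 85 (C#6). On the E4 string (open MIDI 64), that pitch is 85 − 64 = fret 21.

21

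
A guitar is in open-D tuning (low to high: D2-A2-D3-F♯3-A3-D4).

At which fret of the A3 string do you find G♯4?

11

G♯4 is 11 semitones above the open A3 (A–A#–B–C–…–F#–G–G#), so it sits at fret 11.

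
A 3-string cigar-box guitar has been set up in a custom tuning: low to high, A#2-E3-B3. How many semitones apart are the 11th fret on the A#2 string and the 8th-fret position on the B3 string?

A#2 at fret 11 → A3 (MIDI 57); B3 at fret 8 → G4 (MIDI 67).
57 − 67 = -10, so the two pitches are 10 semitones apart, with G4 the higher.

10 semitones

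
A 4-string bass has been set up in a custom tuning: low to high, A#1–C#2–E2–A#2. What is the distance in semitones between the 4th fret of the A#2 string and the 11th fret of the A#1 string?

A#2 at fret 4 → D3 (MIDI 50); A#1 at fret 11 → A2 (MIDI 45).
50 − 45 = 5, so the two pitches are 5 semitones apart, with D3 the higher.

5 semitones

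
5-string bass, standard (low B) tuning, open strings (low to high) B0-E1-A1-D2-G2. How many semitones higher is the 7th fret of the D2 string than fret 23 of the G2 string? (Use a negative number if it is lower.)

D2 at fret 7 → A2 (MIDI 45); G2 at fret 23 → F♯4 (MIDI 66).
45 − 66 = -21, so the two pitches are 21 semitones apart.

-21 semitones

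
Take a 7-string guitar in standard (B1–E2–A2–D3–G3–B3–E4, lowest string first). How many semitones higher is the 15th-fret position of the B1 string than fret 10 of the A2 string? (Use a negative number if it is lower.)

B1 at fret 15 → D3 (MIDI 50); A2 at fret 10 → G3 (MIDI 55).
50 − 55 = -5, so the two pitches are 5 semitones apart.

-5 semitones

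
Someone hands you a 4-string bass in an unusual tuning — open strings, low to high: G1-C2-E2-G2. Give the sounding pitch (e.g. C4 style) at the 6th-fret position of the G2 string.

C♯3

Each fret is one semitone, so G2 + 6 = C♯3.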